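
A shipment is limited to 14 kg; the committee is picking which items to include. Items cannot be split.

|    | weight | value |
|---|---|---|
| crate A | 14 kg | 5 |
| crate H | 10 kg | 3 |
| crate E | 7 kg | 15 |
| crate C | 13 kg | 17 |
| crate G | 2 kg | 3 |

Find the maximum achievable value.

18

crate E + crate G: weight 7 + 2 = 9 ≤ 14, value 15 + 3 = 18.
crate C: weight 13 ≤ 14, value 17.
Best is crate E and crate G with total value 18.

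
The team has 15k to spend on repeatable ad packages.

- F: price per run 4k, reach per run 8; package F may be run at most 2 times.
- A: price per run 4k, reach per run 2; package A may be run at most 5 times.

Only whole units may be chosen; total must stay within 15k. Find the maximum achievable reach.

Take 2×F and 1×A: price 12 ≤ 15, reach 2·8 + 1·2 = 18.
F has the best ratio (8/4) and is taken to its limit of 2; remaining capacity is filled optimally with the others.

18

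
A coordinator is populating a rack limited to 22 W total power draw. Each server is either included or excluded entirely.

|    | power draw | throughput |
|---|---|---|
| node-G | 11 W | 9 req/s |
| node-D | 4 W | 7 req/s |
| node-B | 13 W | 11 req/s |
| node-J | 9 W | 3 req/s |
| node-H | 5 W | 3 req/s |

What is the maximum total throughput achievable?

This is a 0-1 knapsack instance.
Allowing fractional choices, the relaxed optimum would be about 22.1, but servers are indivisible.
node-G + node-D + node-H: power draw 11 + 4 + 5 = 20 ≤ 22, throughput 9 + 7 + 3 = 19.
node-D + node-B + node-H: power draw 4 + 13 + 5 = 22 ≤ 22, throughput 7 + 11 + 3 = 21.
Best is node-D, node-B, and node-H with total throughput 21.

21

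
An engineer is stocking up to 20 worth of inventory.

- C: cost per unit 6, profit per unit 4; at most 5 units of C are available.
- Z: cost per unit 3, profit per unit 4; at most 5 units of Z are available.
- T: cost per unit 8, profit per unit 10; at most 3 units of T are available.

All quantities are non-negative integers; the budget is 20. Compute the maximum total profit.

26

1×Z and 2×T: cost 19 ≤ 20, profit 1·4 + 2·10 = 24.
4×Z and 1×T: cost 20 ≤ 20, profit 4·4 + 1·10 = 26.
Best is 26.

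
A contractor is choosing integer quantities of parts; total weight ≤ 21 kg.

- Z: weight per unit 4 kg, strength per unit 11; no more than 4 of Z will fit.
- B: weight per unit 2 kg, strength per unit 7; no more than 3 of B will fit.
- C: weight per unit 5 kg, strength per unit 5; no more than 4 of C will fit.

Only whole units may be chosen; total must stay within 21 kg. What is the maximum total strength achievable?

B has the best ratio (7/2); taking only B gives at most 3×7 = 21 (stopped by the supply cap of 3).
Mixing does better — 4×Z and 2×B: weight 20 ≤ 21, strength 4·11 + 2·7 = 58.

58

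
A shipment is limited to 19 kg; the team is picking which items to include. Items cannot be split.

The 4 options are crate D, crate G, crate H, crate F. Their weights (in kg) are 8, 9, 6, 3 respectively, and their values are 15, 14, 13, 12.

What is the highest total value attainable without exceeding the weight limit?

40

This is a 0-1 knapsack instance.
crate D + crate G: weight 8 + 9 = 17 ≤ 19, value 15 + 14 = 29.
crate D + crate H + crate F: weight 8 + 6 + 3 = 17 ≤ 19, value 15 + 13 + 12 = 40.
crate G + crate H + crate F: weight 9 + 6 + 3 = 18 ≤ 19, value 14 + 13 + 12 = 39.
Best is crate D, crate H, and crate F with total value 40.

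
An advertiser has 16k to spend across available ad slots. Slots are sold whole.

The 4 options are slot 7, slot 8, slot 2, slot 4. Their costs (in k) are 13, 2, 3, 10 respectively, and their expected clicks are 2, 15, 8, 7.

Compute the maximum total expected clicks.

Take slot 8, slot 2, and slot 4: cost 2 + 3 + 10 = 15 ≤ 16, expected clicks 15 + 8 + 7 = 30.
No other feasible combination does better.

30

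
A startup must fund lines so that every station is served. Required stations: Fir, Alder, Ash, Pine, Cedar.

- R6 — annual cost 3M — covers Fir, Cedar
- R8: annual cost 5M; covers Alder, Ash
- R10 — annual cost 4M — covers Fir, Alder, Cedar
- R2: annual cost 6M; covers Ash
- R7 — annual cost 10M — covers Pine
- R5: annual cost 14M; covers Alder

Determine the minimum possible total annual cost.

18

This is a weighted set-cover instance.
The greedy cost-per-new-station heuristic would pick R10, R8, and R7 for 19, but a cheaper cover exists.
Choose R6, R8, and R7: together they cover Fir, Alder, Ash, Pine, Cedar — every station.
Total annual cost: 3 + 5 + 10 = 18.
No cover costs less than 18.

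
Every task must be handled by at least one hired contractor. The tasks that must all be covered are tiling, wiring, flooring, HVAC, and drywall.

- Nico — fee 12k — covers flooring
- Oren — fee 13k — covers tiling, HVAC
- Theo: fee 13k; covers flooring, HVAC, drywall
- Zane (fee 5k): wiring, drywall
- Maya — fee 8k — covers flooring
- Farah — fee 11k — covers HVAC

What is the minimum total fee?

26

Choose Oren, Zane, and Maya: together they cover tiling, wiring, flooring, HVAC, drywall — every task.
Total fee: 13 + 5 + 8 = 26.
No cover costs less than 26.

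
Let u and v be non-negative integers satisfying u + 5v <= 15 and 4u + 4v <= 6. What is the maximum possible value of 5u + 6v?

6

The continuous relaxation peaks at (0, 1.5) with value 9.00; rounding to a feasible lattice point costs some objective.
(u,v)=(0,1) is feasible, giving 6.
(u,v)=(1,0) is feasible, giving 5.
(u,v)=(0,0) is feasible, giving 0.
Maximum is 6 at (u,v)=(0,1).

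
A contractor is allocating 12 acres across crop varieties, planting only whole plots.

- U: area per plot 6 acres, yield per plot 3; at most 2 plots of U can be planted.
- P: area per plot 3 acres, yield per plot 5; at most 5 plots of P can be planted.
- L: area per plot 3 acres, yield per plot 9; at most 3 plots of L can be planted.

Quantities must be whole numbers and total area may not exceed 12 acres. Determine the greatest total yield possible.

32

L has the best ratio (9/3); taking only L gives at most 3×9 = 27 (stopped by the supply cap of 3).
Mixing does better — 1×P and 3×L: area 12 ≤ 12, yield 1·5 + 3·9 = 32.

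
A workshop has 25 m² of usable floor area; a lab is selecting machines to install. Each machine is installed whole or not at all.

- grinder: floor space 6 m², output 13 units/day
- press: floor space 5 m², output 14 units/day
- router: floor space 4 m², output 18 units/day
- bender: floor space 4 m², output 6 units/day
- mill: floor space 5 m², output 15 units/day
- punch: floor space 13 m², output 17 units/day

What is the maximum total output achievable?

press + router + bender + mill: floor space 5 + 4 + 4 + 5 = 18 ≤ 25, output 14 + 18 + 6 + 15 = 53.
grinder + press + router + mill: floor space 6 + 5 + 4 + 5 = 20 ≤ 25, output 13 + 14 + 18 + 15 = 60.
grinder + press + router + bender + mill: floor space 6 + 5 + 4 + 4 + 5 = 24 ≤ 25, output 13 + 14 + 18 + 6 + 15 = 66.
Best is grinder, press, router, bender, and mill with total output 66.

66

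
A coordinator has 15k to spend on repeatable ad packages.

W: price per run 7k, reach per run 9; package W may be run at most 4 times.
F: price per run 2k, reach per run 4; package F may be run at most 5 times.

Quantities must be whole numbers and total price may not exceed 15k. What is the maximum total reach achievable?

1×W and 3×F: price 13 ≤ 15, reach 1·9 + 3·4 = 21.
1×W and 4×F: price 15 ≤ 15, reach 1·9 + 4·4 = 25.
Best is 25.

25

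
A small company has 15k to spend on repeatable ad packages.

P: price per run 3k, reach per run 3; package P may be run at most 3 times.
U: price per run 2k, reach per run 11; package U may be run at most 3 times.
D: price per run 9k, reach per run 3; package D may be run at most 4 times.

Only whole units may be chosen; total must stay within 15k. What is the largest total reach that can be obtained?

Take 3×P and 3×U: price 15 ≤ 15, reach 3·3 + 3·11 = 42.
U has the best ratio (11/2) and is taken to its limit of 3; remaining capacity is filled optimally with the others.

42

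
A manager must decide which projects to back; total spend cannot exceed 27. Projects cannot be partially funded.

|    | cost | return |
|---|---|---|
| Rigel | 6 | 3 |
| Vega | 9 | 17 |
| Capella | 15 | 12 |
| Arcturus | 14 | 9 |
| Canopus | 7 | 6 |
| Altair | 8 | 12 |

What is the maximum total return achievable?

35

This is an integer program with binary decision variables.
Vega + Altair: cost 9 + 8 = 17 ≤ 27, return 17 + 12 = 29.
Rigel + Vega + Altair: cost 6 + 9 + 8 = 23 ≤ 27, return 3 + 17 + 12 = 32.
Vega + Canopus + Altair: cost 9 + 7 + 8 = 24 ≤ 27, return 17 + 6 + 12 = 35.
Best is Vega, Canopus, and Altair with total return 35.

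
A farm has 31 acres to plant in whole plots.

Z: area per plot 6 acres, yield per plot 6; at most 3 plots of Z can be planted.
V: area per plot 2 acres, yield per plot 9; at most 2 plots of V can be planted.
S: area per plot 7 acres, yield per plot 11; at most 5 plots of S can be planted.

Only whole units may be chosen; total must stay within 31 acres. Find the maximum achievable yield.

57

V has the best ratio (9/2); taking only V gives at most 2×9 = 18 (stopped by the supply cap of 2).
Mixing does better — 1×Z, 2×V, and 3×S: area 31 ≤ 31, yield 1·6 + 2·9 + 3·11 = 57.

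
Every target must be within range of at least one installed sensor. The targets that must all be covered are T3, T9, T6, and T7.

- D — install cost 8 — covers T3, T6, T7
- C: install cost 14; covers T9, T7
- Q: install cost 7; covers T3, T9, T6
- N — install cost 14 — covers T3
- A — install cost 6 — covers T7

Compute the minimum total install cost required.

Choose Q and A: together they cover T3, T9, T6, T7 — every target.
Total install cost: 7 + 6 = 13.
No cover costs less than 13.

13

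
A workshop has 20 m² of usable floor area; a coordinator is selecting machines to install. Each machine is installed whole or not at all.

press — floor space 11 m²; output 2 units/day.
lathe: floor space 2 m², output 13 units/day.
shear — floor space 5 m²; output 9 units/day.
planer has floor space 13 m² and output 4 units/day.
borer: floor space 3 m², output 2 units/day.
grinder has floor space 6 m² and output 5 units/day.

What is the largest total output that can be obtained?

29

Allowing fractional choices, the relaxed optimum would be about 30.2, but machines are indivisible.
lathe + shear + borer + grinder: floor space 2 + 5 + 3 + 6 = 16 ≤ 20, output 13 + 9 + 2 + 5 = 29.
lathe + shear + grinder: floor space 2 + 5 + 6 = 13 ≤ 20, output 13 + 9 + 5 = 27.
Best is lathe, shear, borer, and grinder with total output 29.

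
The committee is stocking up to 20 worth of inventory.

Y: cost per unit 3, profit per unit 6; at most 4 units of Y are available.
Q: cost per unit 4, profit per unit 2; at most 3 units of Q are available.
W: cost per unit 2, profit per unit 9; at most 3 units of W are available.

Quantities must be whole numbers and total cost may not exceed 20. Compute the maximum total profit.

51

This is a bounded integer knapsack.
4×Y and 3×W: cost 18 ≤ 20, profit 4·6 + 3·9 = 51.
3×Y, 1×Q, and 3×W: cost 19 ≤ 20, profit 3·6 + 1·2 + 3·9 = 47.
Best is 51.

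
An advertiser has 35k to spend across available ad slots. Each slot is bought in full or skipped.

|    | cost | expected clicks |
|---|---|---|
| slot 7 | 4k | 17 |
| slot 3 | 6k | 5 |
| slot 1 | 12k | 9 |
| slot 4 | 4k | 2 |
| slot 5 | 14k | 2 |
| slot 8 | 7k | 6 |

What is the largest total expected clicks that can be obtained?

Allowing fractional choices, the relaxed optimum would be about 39.3, but ad slots are indivisible.
slot 7 + slot 3 + slot 1 + slot 8: cost 4 + 6 + 12 + 7 = 29 ≤ 35, expected clicks 17 + 5 + 9 + 6 = 37.
slot 7 + slot 1 + slot 4 + slot 8: cost 4 + 12 + 4 + 7 = 27 ≤ 35, expected clicks 17 + 9 + 2 + 6 = 34.
slot 7 + slot 3 + slot 1 + slot 4 + slot 8: cost 4 + 6 + 12 + 4 + 7 = 33 ≤ 35, expected clicks 17 + 5 + 9 + 2 + 6 = 39.
Best is slot 7, slot 3, slot 1, slot 4, and slot 8 with total expected clicks 39.

39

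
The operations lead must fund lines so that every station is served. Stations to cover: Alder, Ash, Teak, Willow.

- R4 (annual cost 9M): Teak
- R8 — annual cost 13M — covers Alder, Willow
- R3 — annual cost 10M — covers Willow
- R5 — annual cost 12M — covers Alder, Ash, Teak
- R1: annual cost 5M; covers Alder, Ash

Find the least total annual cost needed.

22

This is a weighted set-cover instance.
The greedy cost-per-new-station heuristic would pick R1, R4, and R3 for 24, but a cheaper cover exists.
Choose R3 and R5: together they cover Alder, Ash, Teak, Willow — every station.
Total annual cost: 10 + 12 = 22.
No cover costs less than 22.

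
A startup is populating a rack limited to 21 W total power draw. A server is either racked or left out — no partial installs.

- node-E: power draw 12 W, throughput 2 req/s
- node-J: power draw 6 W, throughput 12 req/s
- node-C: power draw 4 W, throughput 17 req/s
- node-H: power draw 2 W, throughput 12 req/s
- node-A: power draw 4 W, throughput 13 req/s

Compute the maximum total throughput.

This is a 0-1 knapsack instance.
Allowing fractional choices, the relaxed optimum would be about 54.8, but servers are indivisible.
node-C + node-H + node-A: power draw 4 + 2 + 4 = 10 ≤ 21, throughput 17 + 12 + 13 = 42.
node-J + node-C + node-H + node-A: power draw 6 + 4 + 2 + 4 = 16 ≤ 21, throughput 12 + 17 + 12 + 13 = 54.
node-J + node-C + node-A: power draw 6 + 4 + 4 = 14 ≤ 21, throughput 12 + 17 + 13 = 42.
Best is node-J, node-C, node-H, and node-A with total throughput 54.

54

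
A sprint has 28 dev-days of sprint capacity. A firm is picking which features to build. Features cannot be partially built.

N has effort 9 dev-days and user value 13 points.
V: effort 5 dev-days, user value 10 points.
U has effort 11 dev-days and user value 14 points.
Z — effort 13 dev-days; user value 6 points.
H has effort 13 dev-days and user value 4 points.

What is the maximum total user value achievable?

37

N + V + Z: effort 9 + 5 + 13 = 27 ≤ 28, user value 13 + 10 + 6 = 29.
N + V + U: effort 9 + 5 + 11 = 25 ≤ 28, user value 13 + 10 + 14 = 37.
Best is N, V, and U with total user value 37.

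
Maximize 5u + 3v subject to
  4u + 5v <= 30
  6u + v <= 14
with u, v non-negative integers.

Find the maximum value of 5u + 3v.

The continuous relaxation peaks at (1.54, 4.77) with value 22.00; rounding to a feasible lattice point costs some objective.
(u,v)=(1,5): 4·1+5·5=29≤30, 6·1+1·5=11≤14, objective 20.
(u,v)=(0,6): 4·0+5·6=30≤30, 6·0+1·6=6≤14, objective 18.
(u,v)=(1,4): 4·1+5·4=24≤30, 6·1+1·4=10≤14, objective 17.
(u,v)=(0,5): 4·0+5·5=25≤30, 6·0+1·5=5≤14, objective 15.
The best lattice point is (1,5), giving 20.

20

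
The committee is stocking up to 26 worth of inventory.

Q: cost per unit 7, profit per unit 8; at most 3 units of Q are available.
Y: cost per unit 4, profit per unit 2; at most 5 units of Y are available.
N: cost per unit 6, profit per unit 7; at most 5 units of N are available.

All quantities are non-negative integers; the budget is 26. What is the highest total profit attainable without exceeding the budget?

N has the best ratio (7/6); taking only N gives at most 4×7 = 28 (stopped by the cost limit).
Mixing does better — 2×Q and 2×N: cost 26 ≤ 26, profit 2·8 + 2·7 = 30.

30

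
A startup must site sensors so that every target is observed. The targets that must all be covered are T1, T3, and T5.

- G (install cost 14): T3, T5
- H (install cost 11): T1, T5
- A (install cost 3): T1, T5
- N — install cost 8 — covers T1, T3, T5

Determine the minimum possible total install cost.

N alone covers T1, T3, T5 — every target.
Total install cost: 8.

8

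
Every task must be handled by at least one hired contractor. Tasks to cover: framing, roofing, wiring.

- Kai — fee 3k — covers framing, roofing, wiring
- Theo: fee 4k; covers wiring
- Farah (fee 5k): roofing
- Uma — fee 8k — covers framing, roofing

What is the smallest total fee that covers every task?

3

This is a weighted set-cover instance.
Kai alone covers framing, roofing, wiring — every task.
Total fee: 3.
No cover costs less than 3.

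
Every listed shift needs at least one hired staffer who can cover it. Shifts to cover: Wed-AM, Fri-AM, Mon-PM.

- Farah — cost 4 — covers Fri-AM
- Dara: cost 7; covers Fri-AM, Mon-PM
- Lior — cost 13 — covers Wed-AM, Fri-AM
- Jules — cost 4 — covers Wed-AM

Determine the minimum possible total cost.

Choose Dara and Jules: together they cover Wed-AM, Fri-AM, Mon-PM — every shift.
Total cost: 7 + 4 = 11.
No cover costs less than 11.

11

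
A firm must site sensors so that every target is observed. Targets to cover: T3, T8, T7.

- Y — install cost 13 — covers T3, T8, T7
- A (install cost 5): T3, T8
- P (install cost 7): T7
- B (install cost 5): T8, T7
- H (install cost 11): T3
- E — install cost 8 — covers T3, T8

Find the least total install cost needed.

Choose A and B: together they cover T3, T8, T7 — every target.
Total install cost: 5 + 5 = 10.

10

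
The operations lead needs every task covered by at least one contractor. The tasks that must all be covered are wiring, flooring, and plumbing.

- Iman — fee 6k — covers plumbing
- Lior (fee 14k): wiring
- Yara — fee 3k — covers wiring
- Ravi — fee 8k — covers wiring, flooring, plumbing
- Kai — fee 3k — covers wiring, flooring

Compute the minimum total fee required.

The greedy cost-per-new-task heuristic would pick Kai and Iman for 9, but a cheaper cover exists.
Ravi alone covers wiring, flooring, plumbing — every task.
Total fee: 8.
No cover costs less than 8.

8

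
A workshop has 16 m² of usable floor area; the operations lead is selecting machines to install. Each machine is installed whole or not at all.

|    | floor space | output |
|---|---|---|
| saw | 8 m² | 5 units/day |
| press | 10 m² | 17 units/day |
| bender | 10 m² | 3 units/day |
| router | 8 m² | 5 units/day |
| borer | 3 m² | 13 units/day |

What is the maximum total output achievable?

saw + borer: floor space 8 + 3 = 11 ≤ 16, output 5 + 13 = 18.
press + borer: floor space 10 + 3 = 13 ≤ 16, output 17 + 13 = 30.
Best is press and borer with total output 30.

30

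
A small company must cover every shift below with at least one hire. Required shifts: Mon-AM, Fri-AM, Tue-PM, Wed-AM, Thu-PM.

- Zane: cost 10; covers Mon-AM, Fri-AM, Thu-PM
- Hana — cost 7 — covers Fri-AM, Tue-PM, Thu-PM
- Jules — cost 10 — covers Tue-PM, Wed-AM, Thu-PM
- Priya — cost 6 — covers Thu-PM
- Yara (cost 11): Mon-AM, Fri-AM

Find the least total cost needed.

The greedy cost-per-new-shift heuristic would pick Hana, Zane, and Jules for 27, but a cheaper cover exists.
Choose Zane and Jules: together they cover Mon-AM, Fri-AM, Tue-PM, Wed-AM, Thu-PM — every shift.
Total cost: 10 + 10 = 20.
No cover costs less than 20.

20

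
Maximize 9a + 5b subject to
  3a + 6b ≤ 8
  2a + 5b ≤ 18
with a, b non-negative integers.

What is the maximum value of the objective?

18

The continuous relaxation peaks at (2.67, 0) with value 24.00; rounding to a feasible lattice point costs some objective.
(a,b)=(2,0): 3·2+6·0=6≤8, 2·2+5·0=4≤18, objective 18.
(a,b)=(1,0): 3·1+6·0=3≤8, 2·1+5·0=2≤18, objective 9.
No feasible integer point exceeds 18.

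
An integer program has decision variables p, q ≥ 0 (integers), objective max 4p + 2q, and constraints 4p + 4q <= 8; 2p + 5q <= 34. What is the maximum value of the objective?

8

(p,q)=(2,0): 4·2+4·0=8≤8, 2·2+5·0=4≤34, objective 8.
(p,q)=(1,1): 4·1+4·1=8≤8, 2·1+5·1=7≤34, objective 6.
(p,q)=(1,0): 4·1+4·0=4≤8, 2·1+5·0=2≤34, objective 4.
The best lattice point is (2,0), giving 8.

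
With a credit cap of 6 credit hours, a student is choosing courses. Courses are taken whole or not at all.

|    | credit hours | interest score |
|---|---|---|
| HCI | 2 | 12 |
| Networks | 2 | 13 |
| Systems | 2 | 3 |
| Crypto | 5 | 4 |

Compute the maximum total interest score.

28

Take HCI, Networks, and Systems: credit hours 2 + 2 + 2 = 6 ≤ 6, interest score 12 + 13 + 3 = 28.
No other feasible combination does better.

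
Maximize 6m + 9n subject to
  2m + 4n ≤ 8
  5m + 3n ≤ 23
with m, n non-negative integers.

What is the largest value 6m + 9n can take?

24

(m,n)=(4,0): 2·4+4·0=8≤8, 5·4+3·0=20≤23, objective 24.
(m,n)=(3,0): 2·3+4·0=6≤8, 5·3+3·0=15≤23, objective 18.
No feasible integer point exceeds 24.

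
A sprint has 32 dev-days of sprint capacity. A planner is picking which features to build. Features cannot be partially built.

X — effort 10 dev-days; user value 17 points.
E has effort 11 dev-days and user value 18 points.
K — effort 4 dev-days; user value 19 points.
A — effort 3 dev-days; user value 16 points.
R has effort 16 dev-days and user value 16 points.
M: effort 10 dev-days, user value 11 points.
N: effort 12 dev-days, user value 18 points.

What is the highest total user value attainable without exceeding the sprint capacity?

Allowing fractional choices, the relaxed optimum would be about 76.0, but features are indivisible.
E + K + A + N: effort 11 + 4 + 3 + 12 = 30 ≤ 32, user value 18 + 19 + 16 + 18 = 71.
X + E + K + A: effort 10 + 11 + 4 + 3 = 28 ≤ 32, user value 17 + 18 + 19 + 16 = 70.
X + K + A + N: effort 10 + 4 + 3 + 12 = 29 ≤ 32, user value 17 + 19 + 16 + 18 = 70.
Best is E, K, A, and N with total user value 71.

71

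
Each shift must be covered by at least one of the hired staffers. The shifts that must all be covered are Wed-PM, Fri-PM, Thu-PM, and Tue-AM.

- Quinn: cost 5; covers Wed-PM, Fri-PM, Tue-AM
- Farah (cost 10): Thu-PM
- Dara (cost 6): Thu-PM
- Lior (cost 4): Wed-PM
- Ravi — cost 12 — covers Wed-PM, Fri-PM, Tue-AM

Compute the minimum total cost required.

11

This is an integer covering problem.
Choose Quinn and Dara: together they cover Wed-PM, Fri-PM, Thu-PM, Tue-AM — every shift.
Total cost: 5 + 6 = 11.
No cover costs less than 11.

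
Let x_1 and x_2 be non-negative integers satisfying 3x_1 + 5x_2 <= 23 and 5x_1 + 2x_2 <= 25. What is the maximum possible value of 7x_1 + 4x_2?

Relaxing integrality, the LP optimum is 37.53 at (x_1,x_2) = (4.16, 2.11), which is not an integer point.
(x_1,x_2)=(4,2) is feasible, giving 36.
(x_1,x_2)=(4,1) is feasible, giving 32.
(x_1,x_2)=(3,2) is feasible, giving 29.
No feasible integer point exceeds 36.

36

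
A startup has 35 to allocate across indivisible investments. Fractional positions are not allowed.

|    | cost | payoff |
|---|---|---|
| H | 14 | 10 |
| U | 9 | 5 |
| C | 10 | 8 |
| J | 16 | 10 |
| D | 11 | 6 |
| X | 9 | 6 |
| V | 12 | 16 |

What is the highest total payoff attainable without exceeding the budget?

32

This is a 0-1 knapsack instance.
Take H, X, and V: cost 14 + 9 + 12 = 35 ≤ 35, payoff 10 + 6 + 16 = 32.
No other feasible combination does better.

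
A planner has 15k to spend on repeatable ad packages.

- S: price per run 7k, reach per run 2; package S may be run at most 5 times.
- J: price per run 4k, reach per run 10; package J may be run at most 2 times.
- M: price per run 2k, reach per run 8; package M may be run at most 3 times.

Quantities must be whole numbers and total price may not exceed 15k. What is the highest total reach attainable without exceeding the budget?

44

2×J and 2×M: price 12 ≤ 15, reach 2·10 + 2·8 = 36.
2×J and 3×M: price 14 ≤ 15, reach 2·10 + 3·8 = 44.
Best is 44.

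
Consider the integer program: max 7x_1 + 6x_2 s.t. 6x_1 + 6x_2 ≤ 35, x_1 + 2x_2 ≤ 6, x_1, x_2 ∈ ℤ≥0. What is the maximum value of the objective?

35

Relaxing integrality, the LP optimum is 40.83 at (x_1,x_2) = (5.83, 0), which is not an integer point.
(x_1,x_2)=(5,0): 6·5+6·0=30≤35, 1·5+2·0=5≤6, objective 35.
(x_1,x_2)=(4,1): 6·4+6·1=30≤35, 1·4+2·1=6≤6, objective 34.
(x_1,x_2)=(4,0): 6·4+6·0=24≤35, 1·4+2·0=4≤6, objective 28.
The best lattice point is (5,0), giving 35.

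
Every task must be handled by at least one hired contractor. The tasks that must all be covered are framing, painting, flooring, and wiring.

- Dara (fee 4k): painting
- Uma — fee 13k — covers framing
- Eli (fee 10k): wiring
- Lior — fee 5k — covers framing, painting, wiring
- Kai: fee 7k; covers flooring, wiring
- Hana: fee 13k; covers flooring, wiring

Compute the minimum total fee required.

Choose Lior and Kai: together they cover framing, painting, flooring, wiring — every task.
Total fee: 5 + 7 = 12.

12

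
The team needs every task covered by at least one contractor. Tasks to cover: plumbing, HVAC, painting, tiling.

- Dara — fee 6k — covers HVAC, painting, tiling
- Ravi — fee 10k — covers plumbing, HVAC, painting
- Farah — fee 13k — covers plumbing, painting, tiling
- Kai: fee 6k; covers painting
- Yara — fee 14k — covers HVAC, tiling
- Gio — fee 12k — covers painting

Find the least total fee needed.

16

This is an integer covering problem.
Choose Dara and Ravi: together they cover plumbing, HVAC, painting, tiling — every task.
Total fee: 6 + 10 = 16.
No cover costs less than 16.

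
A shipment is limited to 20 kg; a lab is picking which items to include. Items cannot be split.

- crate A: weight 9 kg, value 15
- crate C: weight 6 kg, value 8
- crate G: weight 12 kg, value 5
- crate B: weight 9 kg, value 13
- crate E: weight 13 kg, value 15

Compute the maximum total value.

28

Allowing fractional choices, the relaxed optimum would be about 30.7, but items are indivisible.
crate C + crate E: weight 6 + 13 = 19 ≤ 20, value 8 + 15 = 23.
crate A + crate C: weight 9 + 6 = 15 ≤ 20, value 15 + 8 = 23.
crate A + crate B: weight 9 + 9 = 18 ≤ 20, value 15 + 13 = 28.
Best is crate A and crate B with total value 28.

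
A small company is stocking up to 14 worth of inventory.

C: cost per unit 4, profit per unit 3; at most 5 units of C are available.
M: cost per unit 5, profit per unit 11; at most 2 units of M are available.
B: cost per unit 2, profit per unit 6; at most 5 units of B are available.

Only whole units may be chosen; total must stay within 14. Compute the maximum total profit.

35

This is a bounded integer knapsack.
B has the best ratio (6/2); taking only B gives at most 5×6 = 30 (stopped by the supply cap of 5).
Mixing does better — 1×M and 4×B: cost 13 ≤ 14, profit 1·11 + 4·6 = 35.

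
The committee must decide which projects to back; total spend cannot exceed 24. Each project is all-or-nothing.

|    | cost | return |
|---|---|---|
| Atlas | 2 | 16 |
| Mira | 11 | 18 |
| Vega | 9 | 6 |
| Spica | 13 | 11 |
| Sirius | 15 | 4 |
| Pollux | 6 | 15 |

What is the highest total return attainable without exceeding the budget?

Allowing fractional choices, the relaxed optimum would be about 53.2, but projects are indivisible.
Atlas + Spica + Pollux: cost 2 + 13 + 6 = 21 ≤ 24, return 16 + 11 + 15 = 42.
Atlas + Mira + Vega: cost 2 + 11 + 9 = 22 ≤ 24, return 16 + 18 + 6 = 40.
Atlas + Mira + Pollux: cost 2 + 11 + 6 = 19 ≤ 24, return 16 + 18 + 15 = 49.
Best is Atlas, Mira, and Pollux with total return 49.

49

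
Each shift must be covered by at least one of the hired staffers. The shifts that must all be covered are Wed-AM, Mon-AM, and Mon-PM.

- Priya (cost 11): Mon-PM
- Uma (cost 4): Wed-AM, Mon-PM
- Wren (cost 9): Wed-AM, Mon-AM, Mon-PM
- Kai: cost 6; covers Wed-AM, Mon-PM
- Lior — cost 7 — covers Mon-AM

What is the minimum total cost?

9

The greedy cost-per-new-shift heuristic would pick Uma and Lior for 11, but a cheaper cover exists.
Wren alone covers Wed-AM, Mon-AM, Mon-PM — every shift.
Total cost: 9.
No cover costs less than 9.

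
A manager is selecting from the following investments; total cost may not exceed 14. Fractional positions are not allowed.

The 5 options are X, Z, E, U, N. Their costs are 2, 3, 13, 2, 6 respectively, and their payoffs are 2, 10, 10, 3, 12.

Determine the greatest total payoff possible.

X + Z + U + N: cost 2 + 3 + 2 + 6 = 13 ≤ 14, payoff 2 + 10 + 3 + 12 = 27.
Z + U + N: cost 3 + 2 + 6 = 11 ≤ 14, payoff 10 + 3 + 12 = 25.
Best is X, Z, U, and N with total payoff 27.

27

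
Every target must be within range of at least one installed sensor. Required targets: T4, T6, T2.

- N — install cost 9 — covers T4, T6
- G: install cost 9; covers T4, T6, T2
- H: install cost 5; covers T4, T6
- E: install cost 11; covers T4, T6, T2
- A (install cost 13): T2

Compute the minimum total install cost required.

9

The greedy cost-per-new-target heuristic would pick H and G for 14, but a cheaper cover exists.
G alone covers T4, T6, T2 — every target.
Total install cost: 9.
No cover costs less than 9.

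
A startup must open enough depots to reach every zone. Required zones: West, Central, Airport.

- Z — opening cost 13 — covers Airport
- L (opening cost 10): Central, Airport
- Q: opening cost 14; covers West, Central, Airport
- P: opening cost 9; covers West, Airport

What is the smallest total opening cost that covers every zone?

Q alone covers West, Central, Airport — every zone.
Total opening cost: 14.

14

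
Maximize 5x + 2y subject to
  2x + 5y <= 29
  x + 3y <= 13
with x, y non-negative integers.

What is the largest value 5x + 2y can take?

65

(x,y)=(13,0): 2·13+5·0=26≤29, 1·13+3·0=13≤13, objective 65.
(x,y)=(12,0): 2·12+5·0=24≤29, 1·12+3·0=12≤13, objective 60.
Maximum is 65 at (x,y)=(13,0).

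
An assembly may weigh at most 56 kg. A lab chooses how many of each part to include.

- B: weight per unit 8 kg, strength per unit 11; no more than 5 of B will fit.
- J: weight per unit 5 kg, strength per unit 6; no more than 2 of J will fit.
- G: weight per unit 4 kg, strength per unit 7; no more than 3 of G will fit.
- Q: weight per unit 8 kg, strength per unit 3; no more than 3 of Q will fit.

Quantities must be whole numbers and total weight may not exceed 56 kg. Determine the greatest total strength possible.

G has the best ratio (7/4); taking only G gives at most 3×7 = 21 (stopped by the supply cap of 3).
Mixing does better — 4×B, 2×J, and 3×G: weight 54 ≤ 56, strength 4·11 + 2·6 + 3·7 = 77.

77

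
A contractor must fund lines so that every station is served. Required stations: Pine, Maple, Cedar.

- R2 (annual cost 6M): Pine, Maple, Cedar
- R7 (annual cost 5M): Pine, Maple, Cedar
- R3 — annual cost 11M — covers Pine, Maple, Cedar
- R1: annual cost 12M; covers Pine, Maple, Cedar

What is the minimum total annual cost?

5

R7 alone covers Pine, Maple, Cedar — every station.
Total annual cost: 5.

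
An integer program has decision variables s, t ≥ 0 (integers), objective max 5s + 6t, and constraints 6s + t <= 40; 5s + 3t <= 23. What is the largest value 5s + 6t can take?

(s,t)=(0,7): 6·0+1·7=7≤40, 5·0+3·7=21≤23, objective 42.
(s,t)=(1,6): 6·1+1·6=12≤40, 5·1+3·6=23≤23, objective 41.
(s,t)=(0,6): 6·0+1·6=6≤40, 5·0+3·6=18≤23, objective 36.
Maximum is 42 at (s,t)=(0,7).

42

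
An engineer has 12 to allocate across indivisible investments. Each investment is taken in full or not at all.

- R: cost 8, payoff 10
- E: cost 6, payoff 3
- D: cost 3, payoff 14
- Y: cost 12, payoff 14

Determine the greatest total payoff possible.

Allowing fractional choices, the relaxed optimum would be about 25.2, but investments are indivisible.
D: cost 3 ≤ 12, payoff 14.
R + D: cost 8 + 3 = 11 ≤ 12, payoff 10 + 14 = 24.
E + D: cost 6 + 3 = 9 ≤ 12, payoff 3 + 14 = 17.
Best is R and D with total payoff 24.

24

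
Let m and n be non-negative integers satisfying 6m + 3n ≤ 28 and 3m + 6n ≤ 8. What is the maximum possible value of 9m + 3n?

The continuous relaxation peaks at (2.67, 0) with value 24.00; rounding to a feasible lattice point costs some objective.
(m,n)=(2,0): 6·2+3·0=12≤28, 3·2+6·0=6≤8, objective 18.
(m,n)=(1,0): 6·1+3·0=6≤28, 3·1+6·0=3≤8, objective 9.
No feasible integer point exceeds 18.

18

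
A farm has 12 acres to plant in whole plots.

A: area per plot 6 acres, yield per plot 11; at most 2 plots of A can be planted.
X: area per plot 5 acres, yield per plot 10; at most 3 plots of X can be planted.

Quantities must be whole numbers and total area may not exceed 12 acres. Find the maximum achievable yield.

1×A and 1×X: area 11 ≤ 12, yield 1·11 + 1·10 = 21.
2×A: area 12 ≤ 12, yield 2·11 = 22.
Best is 22.

22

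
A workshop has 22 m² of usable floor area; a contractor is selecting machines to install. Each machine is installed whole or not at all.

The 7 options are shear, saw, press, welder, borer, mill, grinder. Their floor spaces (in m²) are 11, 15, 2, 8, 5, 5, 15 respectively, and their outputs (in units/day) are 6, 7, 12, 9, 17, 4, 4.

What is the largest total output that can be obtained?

42

This is an integer program with binary decision variables.
saw + press + borer: floor space 15 + 2 + 5 = 22 ≤ 22, output 7 + 12 + 17 = 36.
press + welder + borer: floor space 2 + 8 + 5 = 15 ≤ 22, output 12 + 9 + 17 = 38.
press + welder + borer + mill: floor space 2 + 8 + 5 + 5 = 20 ≤ 22, output 12 + 9 + 17 + 4 = 42.
Best is press, welder, borer, and mill with total output 42.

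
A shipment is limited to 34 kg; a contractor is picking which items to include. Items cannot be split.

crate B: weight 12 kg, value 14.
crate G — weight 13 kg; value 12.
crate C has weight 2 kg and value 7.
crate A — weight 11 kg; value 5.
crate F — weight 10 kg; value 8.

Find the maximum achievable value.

Treat it as a binary knapsack problem.
Allowing fractional choices, the relaxed optimum would be about 38.6, but items are indivisible.
crate B + crate C + crate F: weight 12 + 2 + 10 = 24 ≤ 34, value 14 + 7 + 8 = 29.
crate G + crate C + crate F: weight 13 + 2 + 10 = 25 ≤ 34, value 12 + 7 + 8 = 27.
crate B + crate G + crate C: weight 12 + 13 + 2 = 27 ≤ 34, value 14 + 12 + 7 = 33.
Best is crate B, crate G, and crate C with total value 33.

33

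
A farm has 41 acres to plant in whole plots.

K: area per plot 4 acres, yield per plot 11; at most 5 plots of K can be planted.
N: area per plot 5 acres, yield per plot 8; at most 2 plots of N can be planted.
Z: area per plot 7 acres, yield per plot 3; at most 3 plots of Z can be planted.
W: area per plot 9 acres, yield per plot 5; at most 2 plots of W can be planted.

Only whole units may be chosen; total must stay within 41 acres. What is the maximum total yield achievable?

76

This is a bounded integer knapsack.
5×K, 2×N, and 1×Z: area 37 ≤ 41, yield 5·11 + 2·8 + 1·3 = 74.
5×K, 2×N, and 1×W: area 39 ≤ 41, yield 5·11 + 2·8 + 1·5 = 76.
Best is 76.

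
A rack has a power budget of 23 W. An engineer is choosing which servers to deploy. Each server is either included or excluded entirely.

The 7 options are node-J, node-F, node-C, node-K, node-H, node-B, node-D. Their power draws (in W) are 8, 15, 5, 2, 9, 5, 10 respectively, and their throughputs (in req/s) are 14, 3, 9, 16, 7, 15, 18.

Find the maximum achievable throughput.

This is an integer program with binary decision variables.
Allowing fractional choices, the relaxed optimum would be about 59.8, but servers are indivisible.
node-C + node-K + node-B + node-D: power draw 5 + 2 + 5 + 10 = 22 ≤ 23, throughput 9 + 16 + 15 + 18 = 58.
node-J + node-C + node-K + node-B: power draw 8 + 5 + 2 + 5 = 20 ≤ 23, throughput 14 + 9 + 16 + 15 = 54.
node-K + node-B + node-D: power draw 2 + 5 + 10 = 17 ≤ 23, throughput 16 + 15 + 18 = 49.
Best is node-C, node-K, node-B, and node-D with total throughput 58.

58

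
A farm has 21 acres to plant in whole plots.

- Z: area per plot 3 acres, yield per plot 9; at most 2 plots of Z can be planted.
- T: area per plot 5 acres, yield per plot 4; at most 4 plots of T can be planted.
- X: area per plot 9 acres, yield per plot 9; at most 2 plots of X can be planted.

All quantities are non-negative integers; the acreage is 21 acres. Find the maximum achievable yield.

31

This is a bounded integer knapsack.
Take 2×Z, 1×T, and 1×X: area 20 ≤ 21, yield 2·9 + 1·4 + 1·9 = 31.
Z has the best ratio (9/3) and is taken to its limit of 2; remaining capacity is filled optimally with the others.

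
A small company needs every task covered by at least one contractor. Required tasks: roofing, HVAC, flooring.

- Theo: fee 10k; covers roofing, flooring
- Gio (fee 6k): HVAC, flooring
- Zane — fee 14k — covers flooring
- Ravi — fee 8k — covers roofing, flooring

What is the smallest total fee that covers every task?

14

Choose Gio and Ravi: together they cover roofing, HVAC, flooring — every task.
Total fee: 6 + 8 = 14.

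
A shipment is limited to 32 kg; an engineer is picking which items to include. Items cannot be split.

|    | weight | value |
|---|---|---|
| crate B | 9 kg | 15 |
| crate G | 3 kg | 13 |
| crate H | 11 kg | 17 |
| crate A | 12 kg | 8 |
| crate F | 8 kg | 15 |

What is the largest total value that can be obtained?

60

crate B + crate G + crate H + crate F: weight 9 + 3 + 11 + 8 = 31 ≤ 32, value 15 + 13 + 17 + 15 = 60.
crate B + crate G + crate A + crate F: weight 9 + 3 + 12 + 8 = 32 ≤ 32, value 15 + 13 + 8 + 15 = 51.
crate B + crate H + crate F: weight 9 + 11 + 8 = 28 ≤ 32, value 15 + 17 + 15 = 47.
Best is crate B, crate G, crate H, and crate F with total value 60.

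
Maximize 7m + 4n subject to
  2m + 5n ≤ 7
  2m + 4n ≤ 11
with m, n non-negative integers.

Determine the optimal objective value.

(m,n)=(3,0): 2·3+5·0=6≤7, 2·3+4·0=6≤11, objective 21.
(m,n)=(2,0): 2·2+5·0=4≤7, 2·2+4·0=4≤11, objective 14.
No feasible integer point exceeds 21.

21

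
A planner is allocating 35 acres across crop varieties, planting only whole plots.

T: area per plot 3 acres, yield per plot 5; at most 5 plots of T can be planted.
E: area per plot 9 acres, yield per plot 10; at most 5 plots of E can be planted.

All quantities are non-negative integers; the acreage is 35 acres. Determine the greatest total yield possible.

45

2×T and 3×E: area 33 ≤ 35, yield 2·5 + 3·10 = 40.
5×T and 2×E: area 33 ≤ 35, yield 5·5 + 2·10 = 45.
Best is 45.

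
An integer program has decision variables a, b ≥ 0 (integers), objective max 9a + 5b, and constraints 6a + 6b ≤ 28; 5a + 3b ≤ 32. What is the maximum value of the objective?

36

(a,b)=(4,0) is feasible, giving 36.
(a,b)=(3,1) is feasible, giving 32.
(a,b)=(3,0) is feasible, giving 27.
The best lattice point is (4,0), giving 36.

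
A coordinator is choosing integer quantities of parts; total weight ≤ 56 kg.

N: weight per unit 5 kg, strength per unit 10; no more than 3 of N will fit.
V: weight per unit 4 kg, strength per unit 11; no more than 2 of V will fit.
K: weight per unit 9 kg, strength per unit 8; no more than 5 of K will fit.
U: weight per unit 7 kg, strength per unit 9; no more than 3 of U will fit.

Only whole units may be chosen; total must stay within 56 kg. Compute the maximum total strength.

Take 3×N, 2×V, 1×K, and 3×U: weight 53 ≤ 56, strength 3·10 + 2·11 + 1·8 + 3·9 = 87.
V has the best ratio (11/4) and is taken to its limit of 2; remaining capacity is filled optimally with the others.

87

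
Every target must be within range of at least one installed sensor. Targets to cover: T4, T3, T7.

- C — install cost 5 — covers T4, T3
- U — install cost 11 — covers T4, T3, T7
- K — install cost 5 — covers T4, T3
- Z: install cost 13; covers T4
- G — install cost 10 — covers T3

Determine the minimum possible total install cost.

11

The greedy cost-per-new-target heuristic would pick C and U for 16, but a cheaper cover exists.
U alone covers T4, T3, T7 — every target.
Total install cost: 11.
No cover costs less than 11.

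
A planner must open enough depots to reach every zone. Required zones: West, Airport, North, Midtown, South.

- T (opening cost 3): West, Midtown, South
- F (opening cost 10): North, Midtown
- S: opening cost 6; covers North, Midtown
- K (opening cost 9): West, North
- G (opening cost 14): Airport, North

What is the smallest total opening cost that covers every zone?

Choose T and G: together they cover West, Airport, North, Midtown, South — every zone.
Total opening cost: 3 + 14 = 17.

17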